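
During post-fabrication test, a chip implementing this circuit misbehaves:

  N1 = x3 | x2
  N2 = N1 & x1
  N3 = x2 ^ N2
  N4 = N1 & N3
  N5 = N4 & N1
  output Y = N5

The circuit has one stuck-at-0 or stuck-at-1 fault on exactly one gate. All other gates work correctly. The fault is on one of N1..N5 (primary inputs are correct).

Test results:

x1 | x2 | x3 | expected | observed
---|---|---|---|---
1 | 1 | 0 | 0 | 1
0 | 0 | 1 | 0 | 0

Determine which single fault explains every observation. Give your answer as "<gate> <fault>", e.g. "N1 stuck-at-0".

N2 stuck-at-0

Fault-free values for test 1 (x1=1, x2=1, x3=0): N1=1, N2=1, N3=0, N4=0, N5=0, giving Y=0. Observed 1.
Test 1: faults giving observed 1 are {N2 stuck-at-0, N3 stuck-at-1, N4 stuck-at-1, N5 stuck-at-1}.
Test 2 (x1=0, x2=0, x3=1): fault-free N1=1, N2=0, N3=0, N4=0, N5=0 → 0; observed 0. Eliminates N3 stuck-at-1, N4 stuck-at-1, N5 stuck-at-1.
Only N2 stuck-at-0 is consistent with every test.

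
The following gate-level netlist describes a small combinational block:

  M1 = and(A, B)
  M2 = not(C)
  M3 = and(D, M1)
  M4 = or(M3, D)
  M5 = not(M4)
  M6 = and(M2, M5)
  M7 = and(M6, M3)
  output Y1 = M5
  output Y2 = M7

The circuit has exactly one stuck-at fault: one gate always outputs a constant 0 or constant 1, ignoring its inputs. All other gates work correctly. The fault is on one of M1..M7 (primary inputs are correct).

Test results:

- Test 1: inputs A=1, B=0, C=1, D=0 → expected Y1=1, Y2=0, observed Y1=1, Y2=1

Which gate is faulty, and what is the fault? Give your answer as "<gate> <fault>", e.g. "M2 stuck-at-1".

M7 stuck-at-1

Fault-free values for test 1 (A=1, B=0, C=1, D=0): M1=0, M2=0, M3=0, M4=0, M5=1, M6=0, M7=0, giving Y1=1, Y2=0. Observed Y1=1, Y2=1.
Test 1: faults giving observed Y1=1, Y2=1 are {M7 stuck-at-1}.
Only M7 stuck-at-1 is consistent with every test.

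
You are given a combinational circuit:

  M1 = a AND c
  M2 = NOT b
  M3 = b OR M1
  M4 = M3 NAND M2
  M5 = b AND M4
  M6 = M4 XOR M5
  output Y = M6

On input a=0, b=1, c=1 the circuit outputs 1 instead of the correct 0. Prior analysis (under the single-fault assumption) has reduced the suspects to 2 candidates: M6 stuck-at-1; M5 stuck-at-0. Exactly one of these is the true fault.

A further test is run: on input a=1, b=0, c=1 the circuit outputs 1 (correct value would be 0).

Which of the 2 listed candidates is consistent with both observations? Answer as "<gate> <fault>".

M6 stuck-at-1

Evaluate each candidate on input a=1, b=0, c=1:
  M6 stuck-at-1: M1=1, M2=1, M3=1, M4=0, M5=0, M6=1 [stuck-at-1] → 1 — matches
  M5 stuck-at-0: M1=1, M2=1, M3=1, M4=0, M5=0 [stuck-at-0], M6=0 → 0 — eliminated
Only M6 stuck-at-1 reproduces the observed 1.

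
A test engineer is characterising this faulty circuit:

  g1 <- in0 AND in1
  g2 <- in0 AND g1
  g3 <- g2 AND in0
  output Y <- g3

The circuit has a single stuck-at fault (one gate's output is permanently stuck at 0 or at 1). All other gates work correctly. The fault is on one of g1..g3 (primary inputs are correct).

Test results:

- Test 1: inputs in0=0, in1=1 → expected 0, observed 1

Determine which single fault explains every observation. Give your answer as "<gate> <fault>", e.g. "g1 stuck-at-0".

Fault-free values for test 1 (in0=0, in1=1): g1=0, g2=0, g3=0, giving Y=0. Observed 1.
Test 1: faults giving observed 1 are {g3 stuck-at-1}.
Only g3 stuck-at-1 is consistent with every test.

g3 stuck-at-1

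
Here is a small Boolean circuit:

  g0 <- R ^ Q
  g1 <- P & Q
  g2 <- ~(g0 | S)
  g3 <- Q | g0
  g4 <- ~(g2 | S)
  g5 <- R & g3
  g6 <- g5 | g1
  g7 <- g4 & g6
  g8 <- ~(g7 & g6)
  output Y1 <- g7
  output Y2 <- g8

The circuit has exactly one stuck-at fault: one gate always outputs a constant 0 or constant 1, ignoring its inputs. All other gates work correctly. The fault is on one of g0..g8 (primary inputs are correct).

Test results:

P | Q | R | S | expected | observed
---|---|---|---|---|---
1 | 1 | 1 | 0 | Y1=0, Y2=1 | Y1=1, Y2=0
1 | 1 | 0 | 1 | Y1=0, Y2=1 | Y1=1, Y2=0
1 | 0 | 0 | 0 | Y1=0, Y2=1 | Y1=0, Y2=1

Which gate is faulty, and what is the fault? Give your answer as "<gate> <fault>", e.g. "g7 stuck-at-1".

g4 stuck-at-1

Fault-free values for test 1 (P=1, Q=1, R=1, S=0): g0=0, g1=1, g2=1, g3=1, g4=0, g5=1, g6=1, g7=0, g8=1, giving Y1=0, Y2=1. Observed Y1=1, Y2=0.
Test 1: faults giving observed Y1=1, Y2=0 are {g0 stuck-at-1, g2 stuck-at-0, g4 stuck-at-1, g7 stuck-at-1}.
Test 2 (P=1, Q=1, R=0, S=1): fault-free g0=1, g1=1, g2=0, g3=1, g4=0, g5=0, g6=1, g7=0, g8=1 → Y1=0, Y2=1; observed Y1=1, Y2=0. Eliminates g0 stuck-at-1, g2 stuck-at-0.
Test 3 (P=1, Q=0, R=0, S=0): fault-free g0=0, g1=0, g2=1, g3=0, g4=0, g5=0, g6=0, g7=0, g8=1 → Y1=0, Y2=1; observed Y1=0, Y2=1. Eliminates g7 stuck-at-1.
Only g4 stuck-at-1 is consistent with every test.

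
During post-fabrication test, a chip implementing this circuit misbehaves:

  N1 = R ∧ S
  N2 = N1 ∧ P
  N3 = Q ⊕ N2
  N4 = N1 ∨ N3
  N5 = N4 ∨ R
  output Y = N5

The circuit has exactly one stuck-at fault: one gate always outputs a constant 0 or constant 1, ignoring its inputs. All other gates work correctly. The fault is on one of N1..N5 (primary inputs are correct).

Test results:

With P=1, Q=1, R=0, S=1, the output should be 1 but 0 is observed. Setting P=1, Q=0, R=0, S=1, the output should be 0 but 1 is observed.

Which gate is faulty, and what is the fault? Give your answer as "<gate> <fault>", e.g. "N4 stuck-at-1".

N2 stuck-at-1

Fault-free values for test 1 (P=1, Q=1, R=0, S=1): N1=0, N2=0, N3=1, N4=1, N5=1, giving Y=1. Observed 0.
Test 1: faults giving observed 0 are {N2 stuck-at-1, N3 stuck-at-0, N4 stuck-at-0, N5 stuck-at-0}.
Test 2 (P=1, Q=0, R=0, S=1): fault-free N1=0, N2=0, N3=0, N4=0, N5=0 → 0; observed 1. Eliminates N3 stuck-at-0, N4 stuck-at-0, N5 stuck-at-0.
Only N2 stuck-at-1 is consistent with every test.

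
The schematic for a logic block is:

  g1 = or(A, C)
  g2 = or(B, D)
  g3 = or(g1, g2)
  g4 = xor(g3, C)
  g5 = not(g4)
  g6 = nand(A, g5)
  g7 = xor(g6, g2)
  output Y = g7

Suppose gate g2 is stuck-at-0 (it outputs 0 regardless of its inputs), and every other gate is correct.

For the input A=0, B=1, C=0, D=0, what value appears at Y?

1

Propagate with g2 forced: g1=0, g2=0 [stuck-at-0], g3=0, g4=0, g5=1, g6=1, g7=1.
So Y = 1. (Without the fault it would be 0.)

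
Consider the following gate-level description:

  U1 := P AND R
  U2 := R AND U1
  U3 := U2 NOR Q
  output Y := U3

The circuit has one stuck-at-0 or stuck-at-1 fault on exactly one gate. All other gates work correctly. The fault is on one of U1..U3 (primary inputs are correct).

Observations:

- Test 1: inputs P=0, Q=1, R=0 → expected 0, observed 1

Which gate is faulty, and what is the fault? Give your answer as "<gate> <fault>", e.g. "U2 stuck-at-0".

U3 stuck-at-1

Fault-free values for test 1 (P=0, Q=1, R=0): U1=0, U2=0, U3=0, giving Y=0. Observed 1.
Test 1: faults giving observed 1 are {U3 stuck-at-1}.
Only U3 stuck-at-1 is consistent with every test.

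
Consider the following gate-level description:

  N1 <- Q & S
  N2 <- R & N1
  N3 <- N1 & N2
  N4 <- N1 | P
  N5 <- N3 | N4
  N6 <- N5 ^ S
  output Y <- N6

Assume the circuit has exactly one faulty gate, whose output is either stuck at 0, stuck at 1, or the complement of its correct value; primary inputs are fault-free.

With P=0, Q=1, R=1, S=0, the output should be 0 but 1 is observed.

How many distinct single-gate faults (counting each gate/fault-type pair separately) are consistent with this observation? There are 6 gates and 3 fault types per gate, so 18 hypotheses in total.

Fault-free: N1=0, N2=0, N3=0, N4=0, N5=0, N6=0 → 0. Observed 1.
  N1: stuck-at-1, inverted output ✓; others ✗
  N2: none of the 3 fault types match ✗
  N3: stuck-at-1, inverted output ✓; others ✗
  N4: stuck-at-1, inverted output ✓; others ✗
  N5: stuck-at-1, inverted output ✓; others ✗
  N6: stuck-at-1, inverted output ✓; others ✗
Consistent faults: {N1 stuck-at-1, N1 inverted output, N3 stuck-at-1, N3 inverted output, N4 stuck-at-1, N4 inverted output, N5 stuck-at-1, N5 inverted output, N6 stuck-at-1, N6 inverted output} — 10 in all.

10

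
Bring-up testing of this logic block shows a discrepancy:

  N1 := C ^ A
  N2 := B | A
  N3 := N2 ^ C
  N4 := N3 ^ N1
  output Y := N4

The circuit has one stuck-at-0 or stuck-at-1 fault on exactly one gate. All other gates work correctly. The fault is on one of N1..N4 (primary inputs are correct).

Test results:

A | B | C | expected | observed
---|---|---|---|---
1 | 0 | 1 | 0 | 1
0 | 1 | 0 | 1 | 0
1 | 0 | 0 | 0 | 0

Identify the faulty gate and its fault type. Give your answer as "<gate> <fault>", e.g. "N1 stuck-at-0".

N1 stuck-at-1

Fault-free values for test 1 (A=1, B=0, C=1): N1=0, N2=1, N3=0, N4=0, giving Y=0. Observed 1.
Test 1: faults giving observed 1 are {N1 stuck-at-1, N2 stuck-at-0, N3 stuck-at-1, N4 stuck-at-1}.
Test 2 (A=0, B=1, C=0): fault-free N1=0, N2=1, N3=1, N4=1 → 1; observed 0. Eliminates N3 stuck-at-1, N4 stuck-at-1.
Test 3 (A=1, B=0, C=0): fault-free N1=1, N2=1, N3=1, N4=0 → 0; observed 0. Eliminates N2 stuck-at-0.
Only N1 stuck-at-1 is consistent with every test.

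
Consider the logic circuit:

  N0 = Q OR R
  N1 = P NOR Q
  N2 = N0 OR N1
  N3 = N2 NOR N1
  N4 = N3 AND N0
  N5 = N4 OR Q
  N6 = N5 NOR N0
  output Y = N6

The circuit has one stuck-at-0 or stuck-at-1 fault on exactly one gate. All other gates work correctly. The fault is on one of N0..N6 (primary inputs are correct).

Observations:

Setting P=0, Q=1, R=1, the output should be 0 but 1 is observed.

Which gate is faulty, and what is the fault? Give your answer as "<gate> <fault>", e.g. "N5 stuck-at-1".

N6 stuck-at-1

Fault-free values for test 1 (P=0, Q=1, R=1): N0=1, N1=0, N2=1, N3=0, N4=0, N5=1, N6=0, giving Y=0. Observed 1.
Test 1: faults giving observed 1 are {N6 stuck-at-1}.
Only N6 stuck-at-1 is consistent with every test.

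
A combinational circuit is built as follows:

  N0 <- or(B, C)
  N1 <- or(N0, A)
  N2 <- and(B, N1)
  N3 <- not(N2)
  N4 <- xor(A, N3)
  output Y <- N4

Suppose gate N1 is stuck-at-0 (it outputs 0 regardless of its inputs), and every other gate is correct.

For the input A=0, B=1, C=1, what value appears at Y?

1

Propagate with N1 forced: N0=1, N1=0 [stuck-at-0], N2=0, N3=1, N4=1.
So Y = 1. (Without the fault it would be 0.)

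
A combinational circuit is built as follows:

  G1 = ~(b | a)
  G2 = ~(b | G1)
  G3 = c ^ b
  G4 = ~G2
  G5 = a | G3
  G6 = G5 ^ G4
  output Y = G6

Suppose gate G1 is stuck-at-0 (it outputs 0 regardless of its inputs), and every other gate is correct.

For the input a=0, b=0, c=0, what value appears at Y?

Propagate with G1 forced: G1=0 [stuck-at-0], G2=1, G3=0, G4=0, G5=0, G6=0.
So Y = 0. (Without the fault it would be 1.)

0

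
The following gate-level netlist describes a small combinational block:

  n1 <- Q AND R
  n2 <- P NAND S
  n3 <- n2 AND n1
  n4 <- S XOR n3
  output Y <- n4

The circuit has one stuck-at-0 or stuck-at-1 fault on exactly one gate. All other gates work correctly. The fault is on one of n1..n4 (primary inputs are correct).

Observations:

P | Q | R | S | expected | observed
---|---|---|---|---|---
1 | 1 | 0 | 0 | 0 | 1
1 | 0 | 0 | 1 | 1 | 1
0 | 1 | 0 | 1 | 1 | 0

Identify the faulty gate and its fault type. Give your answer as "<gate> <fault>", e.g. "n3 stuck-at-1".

Fault-free values for test 1 (P=1, Q=1, R=0, S=0): n1=0, n2=1, n3=0, n4=0, giving Y=0. Observed 1.
Test 1: faults giving observed 1 are {n1 stuck-at-1, n3 stuck-at-1, n4 stuck-at-1}.
Test 2 (P=1, Q=0, R=0, S=1): fault-free n1=0, n2=0, n3=0, n4=1 → 1; observed 1. Eliminates n3 stuck-at-1.
Test 3 (P=0, Q=1, R=0, S=1): fault-free n1=0, n2=1, n3=0, n4=1 → 1; observed 0. Eliminates n4 stuck-at-1.
Only n1 stuck-at-1 is consistent with every test.

n1 stuck-at-1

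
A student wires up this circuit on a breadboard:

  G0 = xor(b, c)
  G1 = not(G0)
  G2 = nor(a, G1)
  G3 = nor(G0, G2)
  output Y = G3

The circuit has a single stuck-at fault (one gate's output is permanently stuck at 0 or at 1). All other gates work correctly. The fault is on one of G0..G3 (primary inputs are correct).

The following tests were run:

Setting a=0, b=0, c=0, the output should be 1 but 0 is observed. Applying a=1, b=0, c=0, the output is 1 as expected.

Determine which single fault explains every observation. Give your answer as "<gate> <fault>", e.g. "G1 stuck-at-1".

Fault-free values for test 1 (a=0, b=0, c=0): G0=0, G1=1, G2=0, G3=1, giving Y=1. Observed 0.
Test 1: faults giving observed 0 are {G0 stuck-at-1, G1 stuck-at-0, G2 stuck-at-1, G3 stuck-at-0}.
Test 2 (a=1, b=0, c=0): fault-free G0=0, G1=1, G2=0, G3=1 → 1; observed 1. Eliminates G0 stuck-at-1, G2 stuck-at-1, G3 stuck-at-0.
Only G1 stuck-at-0 is consistent with every test.

G1 stuck-at-0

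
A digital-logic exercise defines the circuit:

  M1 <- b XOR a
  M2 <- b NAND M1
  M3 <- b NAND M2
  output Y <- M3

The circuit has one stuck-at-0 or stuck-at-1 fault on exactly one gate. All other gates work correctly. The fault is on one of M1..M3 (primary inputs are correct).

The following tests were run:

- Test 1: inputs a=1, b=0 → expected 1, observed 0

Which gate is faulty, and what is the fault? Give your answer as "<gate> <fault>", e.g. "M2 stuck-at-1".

Fault-free values for test 1 (a=1, b=0): M1=1, M2=1, M3=1, giving Y=1. Observed 0.
Test 1: faults giving observed 0 are {M3 stuck-at-0}.
Only M3 stuck-at-0 is consistent with every test.

M3 stuck-at-0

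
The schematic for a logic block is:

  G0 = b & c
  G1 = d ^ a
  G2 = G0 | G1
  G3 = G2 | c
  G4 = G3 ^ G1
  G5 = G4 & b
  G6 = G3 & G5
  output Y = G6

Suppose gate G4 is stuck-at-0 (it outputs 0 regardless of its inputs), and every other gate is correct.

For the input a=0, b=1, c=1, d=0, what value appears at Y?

0

Propagate with G4 forced: G0=1, G1=0, G2=1, G3=1, G4=0 [stuck-at-0], G5=0, G6=0.
So Y = 0. (Without the fault it would be 1.)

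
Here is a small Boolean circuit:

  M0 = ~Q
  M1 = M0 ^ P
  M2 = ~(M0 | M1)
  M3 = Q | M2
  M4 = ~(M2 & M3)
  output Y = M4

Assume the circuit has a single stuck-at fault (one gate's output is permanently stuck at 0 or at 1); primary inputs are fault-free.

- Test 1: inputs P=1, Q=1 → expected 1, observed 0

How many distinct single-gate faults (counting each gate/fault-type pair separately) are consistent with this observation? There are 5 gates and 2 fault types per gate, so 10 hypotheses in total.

3

Fault-free: M0=0, M1=1, M2=0, M3=1, M4=1 → 1. Observed 0.
  M0 stuck-at-0: output 1 ✗
  M0 stuck-at-1: output 1 ✗
  M1 stuck-at-0: output 0 ✓
  M1 stuck-at-1: output 1 ✗
  M2 stuck-at-0: output 1 ✗
  M2 stuck-at-1: output 0 ✓
  M3 stuck-at-0: output 1 ✗
  M3 stuck-at-1: output 1 ✗
  M4 stuck-at-0: output 0 ✓
  M4 stuck-at-1: output 1 ✗
Consistent faults: {M1 stuck-at-0, M2 stuck-at-1, M4 stuck-at-0} — 3 in all.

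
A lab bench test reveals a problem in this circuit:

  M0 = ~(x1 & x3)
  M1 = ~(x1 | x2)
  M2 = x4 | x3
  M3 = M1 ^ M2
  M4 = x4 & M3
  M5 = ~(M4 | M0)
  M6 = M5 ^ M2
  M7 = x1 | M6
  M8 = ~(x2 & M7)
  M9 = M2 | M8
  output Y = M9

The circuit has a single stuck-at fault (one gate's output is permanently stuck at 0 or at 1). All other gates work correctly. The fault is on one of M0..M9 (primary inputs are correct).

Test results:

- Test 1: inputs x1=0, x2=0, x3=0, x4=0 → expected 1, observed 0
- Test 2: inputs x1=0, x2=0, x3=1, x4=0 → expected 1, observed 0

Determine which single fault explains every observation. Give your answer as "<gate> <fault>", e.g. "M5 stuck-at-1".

Fault-free values for test 1 (x1=0, x2=0, x3=0, x4=0): M0=1, M1=1, M2=0, M3=1, M4=0, M5=0, M6=0, M7=0, M8=1, M9=1, giving Y=1. Observed 0.
Test 1: faults giving observed 0 are {M8 stuck-at-0, M9 stuck-at-0}.
Test 2 (x1=0, x2=0, x3=1, x4=0): fault-free M0=1, M1=1, M2=1, M3=0, M4=0, M5=0, M6=1, M7=1, M8=1, M9=1 → 1; observed 0. Eliminates M8 stuck-at-0.
Only M9 stuck-at-0 is consistent with every test.

M9 stuck-at-0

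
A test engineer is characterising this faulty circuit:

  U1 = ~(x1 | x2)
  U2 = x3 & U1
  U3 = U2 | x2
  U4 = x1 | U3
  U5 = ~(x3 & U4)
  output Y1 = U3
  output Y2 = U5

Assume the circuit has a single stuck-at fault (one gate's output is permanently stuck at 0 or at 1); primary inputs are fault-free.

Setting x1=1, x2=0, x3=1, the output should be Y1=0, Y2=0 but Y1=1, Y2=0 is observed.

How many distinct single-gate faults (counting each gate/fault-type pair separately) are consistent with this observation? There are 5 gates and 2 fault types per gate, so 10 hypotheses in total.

3

Fault-free: U1=0, U2=0, U3=0, U4=1, U5=0 → Y1=0, Y2=0. Observed Y1=1, Y2=0.
  U1 stuck-at-0: output Y1=0, Y2=0 ✗
  U1 stuck-at-1: output Y1=1, Y2=0 ✓
  U2 stuck-at-0: output Y1=0, Y2=0 ✗
  U2 stuck-at-1: output Y1=1, Y2=0 ✓
  U3 stuck-at-0: output Y1=0, Y2=0 ✗
  U3 stuck-at-1: output Y1=1, Y2=0 ✓
  U4 stuck-at-0: output Y1=0, Y2=1 ✗
  U4 stuck-at-1: output Y1=0, Y2=0 ✗
  U5 stuck-at-0: output Y1=0, Y2=0 ✗
  U5 stuck-at-1: output Y1=0, Y2=1 ✗
Consistent faults: {U1 stuck-at-1, U2 stuck-at-1, U3 stuck-at-1} — 3 in all.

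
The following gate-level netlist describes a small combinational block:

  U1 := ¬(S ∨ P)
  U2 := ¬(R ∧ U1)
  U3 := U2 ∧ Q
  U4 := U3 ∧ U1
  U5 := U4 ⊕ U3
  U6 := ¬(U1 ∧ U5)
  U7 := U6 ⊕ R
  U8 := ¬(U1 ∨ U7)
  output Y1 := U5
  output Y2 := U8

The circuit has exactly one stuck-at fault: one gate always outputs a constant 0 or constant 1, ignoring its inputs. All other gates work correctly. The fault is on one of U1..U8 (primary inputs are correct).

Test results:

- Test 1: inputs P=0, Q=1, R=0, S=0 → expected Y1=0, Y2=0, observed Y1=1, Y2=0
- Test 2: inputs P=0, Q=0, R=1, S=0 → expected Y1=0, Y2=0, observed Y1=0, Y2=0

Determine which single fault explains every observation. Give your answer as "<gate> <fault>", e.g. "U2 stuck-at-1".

Fault-free values for test 1 (P=0, Q=1, R=0, S=0): U1=1, U2=1, U3=1, U4=1, U5=0, U6=1, U7=1, U8=0, giving Y1=0, Y2=0. Observed Y1=1, Y2=0.
Test 1: faults giving observed Y1=1, Y2=0 are {U1 stuck-at-0, U4 stuck-at-0, U5 stuck-at-1}.
Test 2 (P=0, Q=0, R=1, S=0): fault-free U1=1, U2=0, U3=0, U4=0, U5=0, U6=1, U7=0, U8=0 → Y1=0, Y2=0; observed Y1=0, Y2=0. Eliminates U1 stuck-at-0, U5 stuck-at-1.
Only U4 stuck-at-0 is consistent with every test.

U4 stuck-at-0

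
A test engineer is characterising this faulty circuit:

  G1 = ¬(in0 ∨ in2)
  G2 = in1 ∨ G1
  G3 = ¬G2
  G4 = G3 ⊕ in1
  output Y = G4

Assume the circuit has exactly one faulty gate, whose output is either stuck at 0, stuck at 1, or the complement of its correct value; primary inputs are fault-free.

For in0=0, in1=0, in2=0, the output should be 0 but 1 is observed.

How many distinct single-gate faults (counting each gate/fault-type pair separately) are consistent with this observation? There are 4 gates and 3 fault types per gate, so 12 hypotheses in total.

Fault-free: G1=1, G2=1, G3=0, G4=0 → 0. Observed 1.
  G1 stuck-at-0: output 1 ✓
  G1 stuck-at-1: output 0 ✗
  G1 inverted output: output 1 ✓
  G2 stuck-at-0: output 1 ✓
  G2 stuck-at-1: output 0 ✗
  G2 inverted output: output 1 ✓
  G3 stuck-at-0: output 0 ✗
  G3 stuck-at-1: output 1 ✓
  G3 inverted output: output 1 ✓
  G4 stuck-at-0: output 0 ✗
  G4 stuck-at-1: output 1 ✓
  G4 inverted output: output 1 ✓
Consistent faults: {G1 stuck-at-0, G1 inverted output, G2 stuck-at-0, G2 inverted output, G3 stuck-at-1, G3 inverted output, G4 stuck-at-1, G4 inverted output} — 8 in all.

8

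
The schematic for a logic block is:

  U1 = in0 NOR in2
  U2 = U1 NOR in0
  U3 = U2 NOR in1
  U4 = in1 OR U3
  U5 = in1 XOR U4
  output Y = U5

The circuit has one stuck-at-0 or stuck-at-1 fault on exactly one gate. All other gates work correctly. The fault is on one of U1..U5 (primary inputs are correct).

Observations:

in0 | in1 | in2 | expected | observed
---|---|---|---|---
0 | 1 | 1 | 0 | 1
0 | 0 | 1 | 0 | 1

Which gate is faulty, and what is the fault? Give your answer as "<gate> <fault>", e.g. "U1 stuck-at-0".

Fault-free values for test 1 (in0=0, in1=1, in2=1): U1=0, U2=1, U3=0, U4=1, U5=0, giving Y=0. Observed 1.
Test 1: faults giving observed 1 are {U4 stuck-at-0, U5 stuck-at-1}.
Test 2 (in0=0, in1=0, in2=1): fault-free U1=0, U2=1, U3=0, U4=0, U5=0 → 0; observed 1. Eliminates U4 stuck-at-0.
Only U5 stuck-at-1 is consistent with every test.

U5 stuck-at-1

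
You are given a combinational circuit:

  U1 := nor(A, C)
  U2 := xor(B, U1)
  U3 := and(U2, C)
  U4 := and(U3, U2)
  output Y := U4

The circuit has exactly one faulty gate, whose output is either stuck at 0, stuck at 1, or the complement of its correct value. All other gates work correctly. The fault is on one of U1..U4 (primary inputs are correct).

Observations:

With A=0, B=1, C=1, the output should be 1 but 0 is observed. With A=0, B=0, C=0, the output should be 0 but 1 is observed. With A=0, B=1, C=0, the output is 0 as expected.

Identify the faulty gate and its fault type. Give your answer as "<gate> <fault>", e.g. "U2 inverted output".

Fault-free values for test 1 (A=0, B=1, C=1): U1=0, U2=1, U3=1, U4=1, giving Y=1. Observed 0.
Test 1: faults giving observed 0 are {U1 stuck-at-1, U1 inverted output, U2 stuck-at-0, U2 inverted output, U3 stuck-at-0, U3 inverted output, U4 stuck-at-0, U4 inverted output}.
Test 2 (A=0, B=0, C=0): fault-free U1=1, U2=1, U3=0, U4=0 → 0; observed 1. Eliminates U1 stuck-at-1, U1 inverted output, U2 stuck-at-0, U2 inverted output, U3 stuck-at-0, U4 stuck-at-0.
Test 3 (A=0, B=1, C=0): fault-free U1=1, U2=0, U3=0, U4=0 → 0; observed 0. Eliminates U4 inverted output.
Only U3 inverted output is consistent with every test.

U3 inverted output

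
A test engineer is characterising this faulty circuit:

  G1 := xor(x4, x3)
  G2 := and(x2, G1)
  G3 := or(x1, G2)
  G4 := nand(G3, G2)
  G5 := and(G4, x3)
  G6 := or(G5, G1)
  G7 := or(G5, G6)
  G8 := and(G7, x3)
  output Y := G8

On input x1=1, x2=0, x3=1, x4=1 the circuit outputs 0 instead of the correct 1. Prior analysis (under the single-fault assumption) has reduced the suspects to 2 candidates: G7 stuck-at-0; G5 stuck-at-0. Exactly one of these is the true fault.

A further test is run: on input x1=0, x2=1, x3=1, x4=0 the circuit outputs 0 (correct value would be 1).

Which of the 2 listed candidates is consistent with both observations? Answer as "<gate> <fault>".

Evaluate each candidate on input x1=0, x2=1, x3=1, x4=0:
  G7 stuck-at-0: G1=1, G2=1, G3=1, G4=0, G5=0, G6=1, G7=0 [stuck-at-0], G8=0 → 0 — matches
  G5 stuck-at-0: G1=1, G2=1, G3=1, G4=0, G5=0 [stuck-at-0], G6=1, G7=1, G8=1 → 1 — eliminated
Only G7 stuck-at-0 reproduces the observed 0.

G7 stuck-at-0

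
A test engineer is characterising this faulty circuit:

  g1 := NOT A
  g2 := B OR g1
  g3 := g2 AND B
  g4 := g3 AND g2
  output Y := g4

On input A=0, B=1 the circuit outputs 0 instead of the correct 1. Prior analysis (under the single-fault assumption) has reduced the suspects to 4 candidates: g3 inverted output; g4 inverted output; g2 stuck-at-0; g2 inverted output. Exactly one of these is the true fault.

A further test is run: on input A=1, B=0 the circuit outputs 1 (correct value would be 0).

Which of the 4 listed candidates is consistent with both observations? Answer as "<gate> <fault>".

g4 inverted output

Evaluate each candidate on input A=1, B=0:
  g3 inverted output: g1=0, g2=0, g3=1 [inverted output], g4=0 → 0 — eliminated
  g4 inverted output: g1=0, g2=0, g3=0, g4=1 [inverted output] → 1 — matches
  g2 stuck-at-0: g1=0, g2=0 [stuck-at-0], g3=0, g4=0 → 0 — eliminated
  g2 inverted output: g1=0, g2=1 [inverted output], g3=0, g4=0 → 0 — eliminated
Only g4 inverted output reproduces the observed 1.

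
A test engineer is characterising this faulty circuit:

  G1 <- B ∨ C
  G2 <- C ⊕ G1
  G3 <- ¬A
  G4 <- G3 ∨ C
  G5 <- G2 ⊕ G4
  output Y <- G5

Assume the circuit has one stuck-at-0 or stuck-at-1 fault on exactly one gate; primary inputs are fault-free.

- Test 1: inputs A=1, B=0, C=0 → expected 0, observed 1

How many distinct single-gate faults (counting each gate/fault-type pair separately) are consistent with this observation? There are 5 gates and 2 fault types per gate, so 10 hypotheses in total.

Fault-free: G1=0, G2=0, G3=0, G4=0, G5=0 → 0. Observed 1.
  G1 stuck-at-0: output 0 ✗
  G1 stuck-at-1: output 1 ✓
  G2 stuck-at-0: output 0 ✗
  G2 stuck-at-1: output 1 ✓
  G3 stuck-at-0: output 0 ✗
  G3 stuck-at-1: output 1 ✓
  G4 stuck-at-0: output 0 ✗
  G4 stuck-at-1: output 1 ✓
  G5 stuck-at-0: output 0 ✗
  G5 stuck-at-1: output 1 ✓
Consistent faults: {G1 stuck-at-1, G2 stuck-at-1, G3 stuck-at-1, G4 stuck-at-1, G5 stuck-at-1} — 5 in all.

5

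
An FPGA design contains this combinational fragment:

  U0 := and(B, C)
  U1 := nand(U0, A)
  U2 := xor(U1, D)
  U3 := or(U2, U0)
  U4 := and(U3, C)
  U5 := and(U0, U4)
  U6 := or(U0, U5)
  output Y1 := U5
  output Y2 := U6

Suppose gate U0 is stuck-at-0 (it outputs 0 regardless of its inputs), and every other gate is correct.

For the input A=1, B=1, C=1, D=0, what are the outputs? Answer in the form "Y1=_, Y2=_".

Y1=0, Y2=0

Propagate with U0 forced: U0=0 [stuck-at-0], U1=1, U2=1, U3=1, U4=1, U5=0, U6=0.
So the outputs are Y1=0, Y2=0. (Without the fault they would be Y1=1, Y2=1.)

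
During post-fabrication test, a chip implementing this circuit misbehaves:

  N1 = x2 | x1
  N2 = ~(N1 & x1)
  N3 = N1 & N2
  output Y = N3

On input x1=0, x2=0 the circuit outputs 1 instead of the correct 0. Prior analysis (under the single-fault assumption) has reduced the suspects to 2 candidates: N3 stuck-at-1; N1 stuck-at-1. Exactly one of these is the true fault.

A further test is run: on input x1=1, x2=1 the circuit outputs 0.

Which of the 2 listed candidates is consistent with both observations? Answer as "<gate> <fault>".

N1 stuck-at-1

Evaluate each candidate on input x1=1, x2=1:
  N3 stuck-at-1: N1=1, N2=0, N3=1 [stuck-at-1] → 1 — eliminated
  N1 stuck-at-1: N1=1 [stuck-at-1], N2=0, N3=0 → 0 — matches
Only N1 stuck-at-1 reproduces the observed 0.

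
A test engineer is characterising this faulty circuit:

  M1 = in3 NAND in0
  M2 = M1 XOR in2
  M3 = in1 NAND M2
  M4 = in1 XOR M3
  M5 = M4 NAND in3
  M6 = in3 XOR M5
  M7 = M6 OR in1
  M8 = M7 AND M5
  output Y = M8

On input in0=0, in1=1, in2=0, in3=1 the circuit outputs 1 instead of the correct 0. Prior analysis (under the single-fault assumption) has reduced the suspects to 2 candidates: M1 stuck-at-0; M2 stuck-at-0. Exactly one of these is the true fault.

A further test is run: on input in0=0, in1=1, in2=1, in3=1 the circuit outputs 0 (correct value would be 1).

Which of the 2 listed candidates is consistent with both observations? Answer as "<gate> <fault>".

M1 stuck-at-0

Evaluate each candidate on input in0=0, in1=1, in2=1, in3=1:
  M1 stuck-at-0: M1=0 [stuck-at-0], M2=1, M3=0, M4=1, M5=0, M6=1, M7=1, M8=0 → 0 — matches
  M2 stuck-at-0: M1=1, M2=0 [stuck-at-0], M3=1, M4=0, M5=1, M6=0, M7=1, M8=1 → 1 — eliminated
Only M1 stuck-at-0 reproduces the observed 0.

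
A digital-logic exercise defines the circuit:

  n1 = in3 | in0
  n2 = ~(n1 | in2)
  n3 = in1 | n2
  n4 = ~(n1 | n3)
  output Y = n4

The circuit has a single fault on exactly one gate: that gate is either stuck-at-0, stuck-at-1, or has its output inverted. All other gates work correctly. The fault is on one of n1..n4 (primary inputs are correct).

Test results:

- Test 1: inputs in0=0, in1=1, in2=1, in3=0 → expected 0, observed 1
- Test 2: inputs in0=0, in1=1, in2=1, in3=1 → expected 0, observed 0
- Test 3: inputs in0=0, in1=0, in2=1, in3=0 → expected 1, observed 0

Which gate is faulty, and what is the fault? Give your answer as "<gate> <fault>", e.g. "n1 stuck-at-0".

Fault-free values for test 1 (in0=0, in1=1, in2=1, in3=0): n1=0, n2=0, n3=1, n4=0, giving Y=0. Observed 1.
Test 1: faults giving observed 1 are {n3 stuck-at-0, n3 inverted output, n4 stuck-at-1, n4 inverted output}.
Test 2 (in0=0, in1=1, in2=1, in3=1): fault-free n1=1, n2=0, n3=1, n4=0 → 0; observed 0. Eliminates n4 stuck-at-1, n4 inverted output.
Test 3 (in0=0, in1=0, in2=1, in3=0): fault-free n1=0, n2=0, n3=0, n4=1 → 1; observed 0. Eliminates n3 stuck-at-0.
Only n3 inverted output is consistent with every test.

n3 inverted output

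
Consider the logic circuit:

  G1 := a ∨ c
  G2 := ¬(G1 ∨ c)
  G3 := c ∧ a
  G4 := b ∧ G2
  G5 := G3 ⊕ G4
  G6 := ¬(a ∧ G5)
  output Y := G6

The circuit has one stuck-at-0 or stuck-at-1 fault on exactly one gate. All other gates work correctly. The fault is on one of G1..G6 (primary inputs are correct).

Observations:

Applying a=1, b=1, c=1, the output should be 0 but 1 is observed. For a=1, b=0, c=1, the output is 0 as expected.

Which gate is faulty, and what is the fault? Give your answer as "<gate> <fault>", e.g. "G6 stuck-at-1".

G2 stuck-at-1

Fault-free values for test 1 (a=1, b=1, c=1): G1=1, G2=0, G3=1, G4=0, G5=1, G6=0, giving Y=0. Observed 1.
Test 1: faults giving observed 1 are {G2 stuck-at-1, G3 stuck-at-0, G4 stuck-at-1, G5 stuck-at-0, G6 stuck-at-1}.
Test 2 (a=1, b=0, c=1): fault-free G1=1, G2=0, G3=1, G4=0, G5=1, G6=0 → 0; observed 0. Eliminates G3 stuck-at-0, G4 stuck-at-1, G5 stuck-at-0, G6 stuck-at-1.
Only G2 stuck-at-1 is consistent with every test.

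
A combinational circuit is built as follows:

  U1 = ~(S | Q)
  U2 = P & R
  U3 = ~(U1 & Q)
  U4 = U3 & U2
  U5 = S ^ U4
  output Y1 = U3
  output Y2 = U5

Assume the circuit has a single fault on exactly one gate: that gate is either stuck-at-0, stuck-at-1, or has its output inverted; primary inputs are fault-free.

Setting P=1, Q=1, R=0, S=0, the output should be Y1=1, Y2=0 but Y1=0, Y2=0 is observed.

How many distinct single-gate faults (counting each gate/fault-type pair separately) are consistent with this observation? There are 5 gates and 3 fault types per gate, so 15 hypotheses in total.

4

Fault-free: U1=0, U2=0, U3=1, U4=0, U5=0 → Y1=1, Y2=0. Observed Y1=0, Y2=0.
  U1: stuck-at-1, inverted output ✓; others ✗
  U2: none of the 3 fault types match ✗
  U3: stuck-at-0, inverted output ✓; others ✗
  U4: none of the 3 fault types match ✗
  U5: none of the 3 fault types match ✗
Consistent faults: {U1 stuck-at-1, U1 inverted output, U3 stuck-at-0, U3 inverted output} — 4 in all.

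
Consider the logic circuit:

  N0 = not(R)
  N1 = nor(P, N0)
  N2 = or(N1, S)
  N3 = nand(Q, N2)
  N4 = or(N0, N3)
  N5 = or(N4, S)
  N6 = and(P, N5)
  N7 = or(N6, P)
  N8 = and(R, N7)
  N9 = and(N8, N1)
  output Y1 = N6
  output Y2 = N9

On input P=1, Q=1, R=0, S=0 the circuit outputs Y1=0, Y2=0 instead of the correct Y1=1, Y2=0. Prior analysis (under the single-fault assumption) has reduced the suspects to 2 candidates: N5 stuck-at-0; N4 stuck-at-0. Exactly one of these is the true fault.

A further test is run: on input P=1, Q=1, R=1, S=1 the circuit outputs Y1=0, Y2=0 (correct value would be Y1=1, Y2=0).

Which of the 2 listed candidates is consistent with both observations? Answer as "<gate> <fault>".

N5 stuck-at-0

Evaluate each candidate on input P=1, Q=1, R=1, S=1:
  N5 stuck-at-0: N0=0, N1=0, N2=1, N3=0, N4=0, N5=0 [stuck-at-0], N6=0, N7=1, N8=1, N9=0 → Y1=0, Y2=0 — matches
  N4 stuck-at-0: N0=0, N1=0, N2=1, N3=0, N4=0 [stuck-at-0], N5=1, N6=1, N7=1, N8=1, N9=0 → Y1=1, Y2=0 — eliminated
Only N5 stuck-at-0 reproduces the observed Y1=0, Y2=0.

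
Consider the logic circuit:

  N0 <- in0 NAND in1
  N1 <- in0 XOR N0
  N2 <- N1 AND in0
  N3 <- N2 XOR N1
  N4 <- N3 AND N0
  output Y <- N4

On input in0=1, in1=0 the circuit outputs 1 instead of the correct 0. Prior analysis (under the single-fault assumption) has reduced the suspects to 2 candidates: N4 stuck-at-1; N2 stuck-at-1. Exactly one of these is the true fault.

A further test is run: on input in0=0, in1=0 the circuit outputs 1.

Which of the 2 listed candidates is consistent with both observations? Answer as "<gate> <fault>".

Evaluate each candidate on input in0=0, in1=0:
  N4 stuck-at-1: N0=1, N1=1, N2=0, N3=1, N4=1 [stuck-at-1] → 1 — matches
  N2 stuck-at-1: N0=1, N1=1, N2=1 [stuck-at-1], N3=0, N4=0 → 0 — eliminated
Only N4 stuck-at-1 reproduces the observed 1.

N4 stuck-at-1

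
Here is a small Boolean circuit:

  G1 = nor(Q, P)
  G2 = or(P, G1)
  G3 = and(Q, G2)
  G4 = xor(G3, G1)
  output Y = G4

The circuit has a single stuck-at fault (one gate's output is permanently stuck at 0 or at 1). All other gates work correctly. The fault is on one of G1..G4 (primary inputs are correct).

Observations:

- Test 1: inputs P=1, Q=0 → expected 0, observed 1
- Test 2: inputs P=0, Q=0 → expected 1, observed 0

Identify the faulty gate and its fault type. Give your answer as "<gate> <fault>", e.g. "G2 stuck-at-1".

G3 stuck-at-1

Fault-free values for test 1 (P=1, Q=0): G1=0, G2=1, G3=0, G4=0, giving Y=0. Observed 1.
Test 1: faults giving observed 1 are {G1 stuck-at-1, G3 stuck-at-1, G4 stuck-at-1}.
Test 2 (P=0, Q=0): fault-free G1=1, G2=1, G3=0, G4=1 → 1; observed 0. Eliminates G1 stuck-at-1, G4 stuck-at-1.
Only G3 stuck-at-1 is consistent with every test.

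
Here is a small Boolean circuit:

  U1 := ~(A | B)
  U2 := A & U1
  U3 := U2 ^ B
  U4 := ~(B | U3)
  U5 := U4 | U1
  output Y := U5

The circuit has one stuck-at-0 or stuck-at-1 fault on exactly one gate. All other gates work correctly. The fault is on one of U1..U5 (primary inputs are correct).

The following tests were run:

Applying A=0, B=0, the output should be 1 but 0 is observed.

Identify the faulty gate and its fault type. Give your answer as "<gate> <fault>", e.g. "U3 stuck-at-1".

Fault-free values for test 1 (A=0, B=0): U1=1, U2=0, U3=0, U4=1, U5=1, giving Y=1. Observed 0.
Test 1: faults giving observed 0 are {U5 stuck-at-0}.
Only U5 stuck-at-0 is consistent with every test.

U5 stuck-at-0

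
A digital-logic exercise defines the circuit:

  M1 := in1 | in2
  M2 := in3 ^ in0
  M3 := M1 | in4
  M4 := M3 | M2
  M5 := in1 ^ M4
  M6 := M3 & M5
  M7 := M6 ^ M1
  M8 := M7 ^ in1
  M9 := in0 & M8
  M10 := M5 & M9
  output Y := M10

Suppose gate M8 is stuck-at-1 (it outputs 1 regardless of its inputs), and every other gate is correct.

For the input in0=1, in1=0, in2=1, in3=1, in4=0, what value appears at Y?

1

Propagate with M8 forced: M1=1, M2=0, M3=1, M4=1, M5=1, M6=1, M7=0, M8=1 [stuck-at-1], M9=1, M10=1.
So Y = 1. (Without the fault it would be 0.)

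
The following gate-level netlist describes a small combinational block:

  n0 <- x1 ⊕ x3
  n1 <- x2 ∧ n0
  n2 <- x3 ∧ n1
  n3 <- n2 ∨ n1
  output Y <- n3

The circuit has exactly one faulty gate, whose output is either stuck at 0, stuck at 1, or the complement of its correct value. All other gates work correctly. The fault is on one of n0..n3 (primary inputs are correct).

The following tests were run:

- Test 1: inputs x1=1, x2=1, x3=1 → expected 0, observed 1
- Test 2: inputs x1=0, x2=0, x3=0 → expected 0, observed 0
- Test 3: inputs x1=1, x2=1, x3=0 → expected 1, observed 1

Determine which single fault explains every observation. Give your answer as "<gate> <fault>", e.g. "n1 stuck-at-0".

n0 stuck-at-1

Fault-free values for test 1 (x1=1, x2=1, x3=1): n0=0, n1=0, n2=0, n3=0, giving Y=0. Observed 1.
Test 1: faults giving observed 1 are {n0 stuck-at-1, n0 inverted output, n1 stuck-at-1, n1 inverted output, n2 stuck-at-1, n2 inverted output, n3 stuck-at-1, n3 inverted output}.
Test 2 (x1=0, x2=0, x3=0): fault-free n0=0, n1=0, n2=0, n3=0 → 0; observed 0. Eliminates n1 stuck-at-1, n1 inverted output, n2 stuck-at-1, n2 inverted output, n3 stuck-at-1, n3 inverted output.
Test 3 (x1=1, x2=1, x3=0): fault-free n0=1, n1=1, n2=0, n3=1 → 1; observed 1. Eliminates n0 inverted output.
Only n0 stuck-at-1 is consistent with every test.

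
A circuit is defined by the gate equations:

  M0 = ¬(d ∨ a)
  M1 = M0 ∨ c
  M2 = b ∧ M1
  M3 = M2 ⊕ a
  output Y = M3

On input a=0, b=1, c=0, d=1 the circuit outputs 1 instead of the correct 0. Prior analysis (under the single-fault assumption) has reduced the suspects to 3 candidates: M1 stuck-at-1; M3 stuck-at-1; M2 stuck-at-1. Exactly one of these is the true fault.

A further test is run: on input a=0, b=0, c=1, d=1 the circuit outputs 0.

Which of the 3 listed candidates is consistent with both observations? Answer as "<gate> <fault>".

Evaluate each candidate on input a=0, b=0, c=1, d=1:
  M1 stuck-at-1: M0=0, M1=1 [stuck-at-1], M2=0, M3=0 → 0 — matches
  M3 stuck-at-1: M0=0, M1=1, M2=0, M3=1 [stuck-at-1] → 1 — eliminated
  M2 stuck-at-1: M0=0, M1=1, M2=1 [stuck-at-1], M3=1 → 1 — eliminated
Only M1 stuck-at-1 reproduces the observed 0.

M1 stuck-at-1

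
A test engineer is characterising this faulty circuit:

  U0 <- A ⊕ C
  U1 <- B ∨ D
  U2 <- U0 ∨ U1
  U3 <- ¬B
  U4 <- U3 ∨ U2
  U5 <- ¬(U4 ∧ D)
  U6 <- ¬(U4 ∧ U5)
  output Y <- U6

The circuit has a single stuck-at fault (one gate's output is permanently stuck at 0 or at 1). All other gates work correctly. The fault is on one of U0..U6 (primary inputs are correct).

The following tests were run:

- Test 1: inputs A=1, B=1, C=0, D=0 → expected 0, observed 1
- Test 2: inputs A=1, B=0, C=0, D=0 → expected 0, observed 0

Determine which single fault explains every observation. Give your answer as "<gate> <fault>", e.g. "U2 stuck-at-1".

Fault-free values for test 1 (A=1, B=1, C=0, D=0): U0=1, U1=1, U2=1, U3=0, U4=1, U5=1, U6=0, giving Y=0. Observed 1.
Test 1: faults giving observed 1 are {U2 stuck-at-0, U4 stuck-at-0, U5 stuck-at-0, U6 stuck-at-1}.
Test 2 (A=1, B=0, C=0, D=0): fault-free U0=1, U1=0, U2=1, U3=1, U4=1, U5=1, U6=0 → 0; observed 0. Eliminates U4 stuck-at-0, U5 stuck-at-0, U6 stuck-at-1.
Only U2 stuck-at-0 is consistent with every test.

U2 stuck-at-0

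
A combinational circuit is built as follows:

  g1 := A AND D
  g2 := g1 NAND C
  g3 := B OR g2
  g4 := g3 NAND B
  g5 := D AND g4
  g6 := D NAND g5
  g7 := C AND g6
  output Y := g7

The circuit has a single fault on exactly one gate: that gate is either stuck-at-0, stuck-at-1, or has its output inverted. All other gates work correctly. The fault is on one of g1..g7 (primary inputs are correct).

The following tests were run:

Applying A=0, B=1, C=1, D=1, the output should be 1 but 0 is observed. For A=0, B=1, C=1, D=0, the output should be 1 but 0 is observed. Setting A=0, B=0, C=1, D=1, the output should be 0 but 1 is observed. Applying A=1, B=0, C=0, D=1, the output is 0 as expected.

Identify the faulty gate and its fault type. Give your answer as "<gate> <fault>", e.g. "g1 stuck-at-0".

g6 inverted output

Fault-free values for test 1 (A=0, B=1, C=1, D=1): g1=0, g2=1, g3=1, g4=0, g5=0, g6=1, g7=1, giving Y=1. Observed 0.
Test 1: faults giving observed 0 are {g3 stuck-at-0, g3 inverted output, g4 stuck-at-1, g4 inverted output, g5 stuck-at-1, g5 inverted output, g6 stuck-at-0, g6 inverted output, g7 stuck-at-0, g7 inverted output}.
Test 2 (A=0, B=1, C=1, D=0): fault-free g1=0, g2=1, g3=1, g4=0, g5=0, g6=1, g7=1 → 1; observed 0. Eliminates g3 stuck-at-0, g3 inverted output, g4 stuck-at-1, g4 inverted output, g5 stuck-at-1, g5 inverted output.
Test 3 (A=0, B=0, C=1, D=1): fault-free g1=0, g2=1, g3=1, g4=1, g5=1, g6=0, g7=0 → 0; observed 1. Eliminates g6 stuck-at-0, g7 stuck-at-0.
Test 4 (A=1, B=0, C=0, D=1): fault-free g1=1, g2=1, g3=1, g4=1, g5=1, g6=0, g7=0 → 0; observed 0. Eliminates g7 inverted output.
Only g6 inverted output is consistent with every test.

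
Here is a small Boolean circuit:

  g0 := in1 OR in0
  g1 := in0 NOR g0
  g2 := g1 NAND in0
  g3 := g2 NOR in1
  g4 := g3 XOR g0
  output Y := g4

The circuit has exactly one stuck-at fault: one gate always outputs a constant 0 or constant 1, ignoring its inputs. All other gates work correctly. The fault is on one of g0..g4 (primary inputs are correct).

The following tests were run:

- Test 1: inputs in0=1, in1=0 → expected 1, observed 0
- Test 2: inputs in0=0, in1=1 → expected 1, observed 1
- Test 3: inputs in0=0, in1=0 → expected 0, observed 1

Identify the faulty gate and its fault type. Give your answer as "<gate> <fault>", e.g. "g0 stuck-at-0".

Fault-free values for test 1 (in0=1, in1=0): g0=1, g1=0, g2=1, g3=0, g4=1, giving Y=1. Observed 0.
Test 1: faults giving observed 0 are {g0 stuck-at-0, g1 stuck-at-1, g2 stuck-at-0, g3 stuck-at-1, g4 stuck-at-0}.
Test 2 (in0=0, in1=1): fault-free g0=1, g1=0, g2=1, g3=0, g4=1 → 1; observed 1. Eliminates g0 stuck-at-0, g3 stuck-at-1, g4 stuck-at-0.
Test 3 (in0=0, in1=0): fault-free g0=0, g1=1, g2=1, g3=0, g4=0 → 0; observed 1. Eliminates g1 stuck-at-1.
Only g2 stuck-at-0 is consistent with every test.

g2 stuck-at-0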